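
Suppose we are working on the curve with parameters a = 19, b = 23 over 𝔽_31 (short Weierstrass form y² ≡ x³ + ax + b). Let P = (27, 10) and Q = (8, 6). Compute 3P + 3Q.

O

First 3P:
Repeated addition: build up to 3P.
2P: tangent at (27, 10): λ = (3·27² + 19)/(2·10) ≡ 5/20. 20⁻¹ ≡ 14 (mod 31) since 20·14 = 280 ≡ 1, so λ ≡ 5·14 ≡ 8.
  x = λ² - 27 - 27 = 64 - 54 ≡ 10; y = λ·(27 - 10) - 10 ≡ 2. → (10, 2)
3P: (10, 2) + (27, 10). λ = (10 - 2)/(27 - 10) ≡ 8/17 mod 31. 17⁻¹ ≡ 11 (mod 31), so λ ≡ 26.
  x = λ² - 10 - 27 = 676 - 37 ≡ 19; y = λ·(10 - 19) - 2 ≡ 12. → (19, 12)
3P = (19, 12).
Next 3Q:
Repeated addition: build up to 3Q.
2Q: tangent at (8, 6): λ = (3·8² + 19)/(2·6) ≡ 25/12. 12⁻¹ ≡ 13 (mod 31), so λ ≡ 25·13 ≡ 15.
  x = λ² - 8 - 8 = 225 - 16 ≡ 23; y = λ·(8 - 23) - 6 ≡ 17. → (23, 17)
3Q: (23, 17) + (8, 6). λ = (6 - 17)/(8 - 23) ≡ 20/16 mod 31. 16⁻¹ ≡ 2 (mod 31), so λ ≡ 9.
  x = λ² - 23 - 8 = 81 - 31 ≡ 19; y = λ·(23 - 19) - 17 ≡ 19. → (19, 19)
3Q = (19, 19).
Finally 3P + 3Q:
(19, 12) + (19, 19): same x and y₁ ≡ -y₂, so the sum is 𝒪.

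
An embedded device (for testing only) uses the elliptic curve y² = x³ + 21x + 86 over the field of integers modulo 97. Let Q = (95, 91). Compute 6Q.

(28, 92)

Double-and-add on 6 = (110)₂. Start with Q = (95, 91) for the leading 1-bit.
double: tangent at (95, 91): λ = (3·95² + 21)/(2·91) ≡ 33/85. 85⁻¹ ≡ 8 (mod 97), so λ ≡ 33·8 ≡ 70.
  x = λ² - 95 - 95 = 4900 - 190 ≡ 54; y = λ·(95 - 54) - 91 ≡ 63. → (54, 63)
add Q: (54, 63) + (95, 91). λ = (91 - 63)/(95 - 54) ≡ 28/41 mod 97. 41⁻¹ ≡ 71 (mod 97) since 41·71 = 2911 ≡ 1, so λ ≡ 48.
  x = λ² - 54 - 95 = 2304 - 149 ≡ 21; y = λ·(54 - 21) - 63 ≡ 66. → (21, 66)
double: tangent at (21, 66): λ = (3·21² + 21)/(2·66) ≡ 83/35. 35⁻¹ ≡ 61 (mod 97), so λ ≡ 83·61 ≡ 19.
  x = λ² - 21 - 21 = 361 - 42 ≡ 28; y = λ·(21 - 28) - 66 ≡ 92. → (28, 92)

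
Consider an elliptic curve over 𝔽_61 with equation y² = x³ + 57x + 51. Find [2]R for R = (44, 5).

tangent at (44, 5): λ = (3·44² + 57)/(2·5) ≡ 9/10. 10⁻¹ ≡ 55 (mod 61), so λ ≡ 9·55 ≡ 7.
  x = λ² - 44 - 44 = 49 - 88 ≡ 22; y = λ·(44 - 22) - 5 ≡ 27. → (22, 27)

(22, 27)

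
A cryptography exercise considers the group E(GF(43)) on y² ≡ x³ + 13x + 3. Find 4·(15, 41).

Write P = (15, 41).
Repeated addition: build up to 4P.
2P: tangent at (15, 41): λ = (3·15² + 13)/(2·41) ≡ 0/39. 39⁻¹ ≡ 32 (mod 43) since 39·32 = 1248 ≡ 1, so λ ≡ 0·32 ≡ 0.
  x = λ² - 15 - 15 = 0 - 30 ≡ 13; y = λ·(15 - 13) - 41 ≡ 2. → (13, 2)
3P: (13, 2) + (15, 41). λ = (41 - 2)/(15 - 13) ≡ 39/2 mod 43. 2⁻¹ ≡ 22 (mod 43) since 2·22 = 44 ≡ 1, so λ ≡ 41.
  x = λ² - 13 - 15 = 1681 - 28 ≡ 19; y = λ·(13 - 19) - 2 ≡ 10. → (19, 10)
4P: (19, 10) + (15, 41). λ = (41 - 10)/(15 - 19) ≡ 31/39 mod 43. 39⁻¹ ≡ 32 (mod 43), so λ ≡ 3.
  x = λ² - 19 - 15 = 9 - 34 ≡ 18; y = λ·(19 - 18) - 10 ≡ 36. → (18, 36)

(18, 36)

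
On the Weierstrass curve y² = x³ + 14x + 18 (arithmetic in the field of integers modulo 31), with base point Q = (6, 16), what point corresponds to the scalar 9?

Repeated addition: build up to 9Q.
2Q: tangent at (6, 16): λ = (3·6² + 14)/(2·16) ≡ 29/1. 1⁻¹ ≡ 1 (mod 31) since 1·1 = 1 ≡ 1, so λ ≡ 29·1 ≡ 29.
  x = λ² - 6 - 6 = 841 - 12 ≡ 23; y = λ·(6 - 23) - 16 ≡ 18. → (23, 18)
3Q: (23, 18) + (6, 16). λ = (16 - 18)/(6 - 23) ≡ 29/14 mod 31. 14⁻¹ ≡ 20 (mod 31), so λ ≡ 22.
  x = λ² - 23 - 6 = 484 - 29 ≡ 21; y = λ·(23 - 21) - 18 ≡ 26. → (21, 26)
4Q: (21, 26) + (6, 16). λ = (16 - 26)/(6 - 21) ≡ 21/16 mod 31. 16⁻¹ ≡ 2 (mod 31) since 16·2 = 32 ≡ 1, so λ ≡ 11.
  x = λ² - 21 - 6 = 121 - 27 ≡ 1; y = λ·(21 - 1) - 26 ≡ 8. → (1, 8)
5Q: (1, 8) + (6, 16). λ = (16 - 8)/(6 - 1) ≡ 8/5 mod 31. 5⁻¹ ≡ 25 (mod 31) since 5·25 = 125 ≡ 1, so λ ≡ 14.
  x = λ² - 1 - 6 = 196 - 7 ≡ 3; y = λ·(1 - 3) - 8 ≡ 26. → (3, 26)
6Q: (3, 26) + (6, 16). λ = (16 - 26)/(6 - 3) ≡ 21/3 mod 31. 3⁻¹ ≡ 21 (mod 31), so λ ≡ 7.
  x = λ² - 3 - 6 = 49 - 9 ≡ 9; y = λ·(3 - 9) - 26 ≡ 25. → (9, 25)
7Q: (9, 25) + (6, 16). λ = (16 - 25)/(6 - 9) ≡ 22/28 mod 31. 28⁻¹ ≡ 10 (mod 31) since 28·10 = 280 ≡ 1, so λ ≡ 3.
  x = λ² - 9 - 6 = 9 - 15 ≡ 25; y = λ·(9 - 25) - 25 ≡ 20. → (25, 20)
8Q: (25, 20) + (6, 16). λ = (16 - 20)/(6 - 25) ≡ 27/12 mod 31. 12⁻¹ ≡ 13 (mod 31), so λ ≡ 10.
  x = λ² - 25 - 6 = 100 - 31 ≡ 7; y = λ·(25 - 7) - 20 ≡ 5. → (7, 5)
9Q: (7, 5) + (6, 16). λ = (16 - 5)/(6 - 7) ≡ 11/30 mod 31. 30⁻¹ ≡ 30 (mod 31) since 30·30 = 900 ≡ 1, so λ ≡ 20.
  x = λ² - 7 - 6 = 400 - 13 ≡ 15; y = λ·(7 - 15) - 5 ≡ 21. → (15, 21)

(15, 21)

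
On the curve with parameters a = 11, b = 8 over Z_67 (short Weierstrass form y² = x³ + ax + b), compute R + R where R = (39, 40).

(4, 60)

tangent at (39, 40): λ = (3·39² + 11)/(2·40) ≡ 18/13. 13⁻¹ ≡ 31 (mod 67), so λ ≡ 18·31 ≡ 22.
  x = λ² - 39 - 39 = 484 - 78 ≡ 4; y = λ·(39 - 4) - 40 ≡ 60. → (4, 60)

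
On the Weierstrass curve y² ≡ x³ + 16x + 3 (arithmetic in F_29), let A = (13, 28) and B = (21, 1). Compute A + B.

(13, 28) + (21, 1). λ = (1 - 28)/(21 - 13) ≡ 2/8 mod 29. 8⁻¹ ≡ 11 (mod 29), so λ ≡ 22.
  x = λ² - 13 - 21 = 484 - 34 ≡ 15; y = λ·(13 - 15) - 28 ≡ 15. → (15, 15)

(15, 15)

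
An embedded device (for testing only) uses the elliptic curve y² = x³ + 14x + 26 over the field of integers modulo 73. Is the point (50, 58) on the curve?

no

y² = 58² ≡ 6; x³ + 14x + 26 = 125726 ≡ 20 (mod 73). 6 ≠ 20.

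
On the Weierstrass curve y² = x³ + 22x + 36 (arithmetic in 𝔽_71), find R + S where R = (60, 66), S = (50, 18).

(38, 68)

(60, 66) + (50, 18). λ = (18 - 66)/(50 - 60) ≡ 23/61 mod 71. 61⁻¹ ≡ 7 (mod 71), so λ ≡ 19.
  x = λ² - 60 - 50 = 361 - 110 ≡ 38; y = λ·(60 - 38) - 66 ≡ 68. → (38, 68)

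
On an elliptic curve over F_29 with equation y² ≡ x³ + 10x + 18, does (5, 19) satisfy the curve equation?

no

y² = 19² ≡ 13; x³ + 10x + 18 = 193 ≡ 19 (mod 29). 13 ≠ 19.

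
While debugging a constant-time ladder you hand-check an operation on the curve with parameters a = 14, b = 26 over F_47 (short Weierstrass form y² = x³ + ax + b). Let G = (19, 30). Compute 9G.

(43, 0)

Repeated addition: build up to 9G.
2G: tangent at (19, 30): λ = (3·19² + 14)/(2·30) ≡ 16/13. 13⁻¹ ≡ 29 (mod 47), so λ ≡ 16·29 ≡ 41.
  x = λ² - 19 - 19 = 1681 - 38 ≡ 45; y = λ·(19 - 45) - 30 ≡ 32. → (45, 32)
3G: (45, 32) + (19, 30). λ = (30 - 32)/(19 - 45) ≡ 45/21 mod 47. 21⁻¹ ≡ 9 (mod 47), so λ ≡ 29.
  x = λ² - 45 - 19 = 841 - 64 ≡ 25; y = λ·(45 - 25) - 32 ≡ 31. → (25, 31)
4G: (25, 31) + (19, 30). λ = (30 - 31)/(19 - 25) ≡ 46/41 mod 47. 41⁻¹ ≡ 39 (mod 47), so λ ≡ 8.
  x = λ² - 25 - 19 = 64 - 44 ≡ 20; y = λ·(25 - 20) - 31 ≡ 9. → (20, 9)
5G: (20, 9) + (19, 30). λ = (30 - 9)/(19 - 20) ≡ 21/46 mod 47. 46⁻¹ ≡ 46 (mod 47), so λ ≡ 26.
  x = λ² - 20 - 19 = 676 - 39 ≡ 26; y = λ·(20 - 26) - 9 ≡ 23. → (26, 23)
6G: (26, 23) + (19, 30). λ = (30 - 23)/(19 - 26) ≡ 7/40 mod 47. 40⁻¹ ≡ 20 (mod 47) since 40·20 = 800 ≡ 1, so λ ≡ 46.
  x = λ² - 26 - 19 = 2116 - 45 ≡ 3; y = λ·(26 - 3) - 23 ≡ 1. → (3, 1)
7G: (3, 1) + (19, 30). λ = (30 - 1)/(19 - 3) ≡ 29/16 mod 47. 16⁻¹ ≡ 3 (mod 47) since 16·3 = 48 ≡ 1, so λ ≡ 40.
  x = λ² - 3 - 19 = 1600 - 22 ≡ 27; y = λ·(3 - 27) - 1 ≡ 26. → (27, 26)
8G: (27, 26) + (19, 30). λ = (30 - 26)/(19 - 27) ≡ 4/39 mod 47. 39⁻¹ ≡ 41 (mod 47), so λ ≡ 23.
  x = λ² - 27 - 19 = 529 - 46 ≡ 13; y = λ·(27 - 13) - 26 ≡ 14. → (13, 14)
9G: (13, 14) + (19, 30). λ = (30 - 14)/(19 - 13) ≡ 16/6 mod 47. 6⁻¹ ≡ 8 (mod 47), so λ ≡ 34.
  x = λ² - 13 - 19 = 1156 - 32 ≡ 43; y = λ·(13 - 43) - 14 ≡ 0. → (43, 0)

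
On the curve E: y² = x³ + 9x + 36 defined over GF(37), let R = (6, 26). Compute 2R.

tangent at (6, 26): λ = (3·6² + 9)/(2·26) ≡ 6/15. 15⁻¹ ≡ 5 (mod 37), so λ ≡ 6·5 ≡ 30.
  x = λ² - 6 - 6 = 900 - 12 ≡ 0; y = λ·(6 - 0) - 26 ≡ 6. → (0, 6)

(0, 6)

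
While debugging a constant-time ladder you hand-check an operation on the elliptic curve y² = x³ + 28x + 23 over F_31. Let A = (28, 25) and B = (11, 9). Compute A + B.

(30, 26)

(28, 25) + (11, 9). λ = (9 - 25)/(11 - 28) ≡ 15/14 mod 31. 14⁻¹ ≡ 20 (mod 31), so λ ≡ 21.
  x = λ² - 28 - 11 = 441 - 39 ≡ 30; y = λ·(28 - 30) - 25 ≡ 26. → (30, 26)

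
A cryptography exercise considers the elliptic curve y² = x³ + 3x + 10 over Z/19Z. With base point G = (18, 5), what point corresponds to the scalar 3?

(12, 11)

Repeated addition: build up to 3G.
2G: tangent at (18, 5): λ = (3·18² + 3)/(2·5) ≡ 6/10. 10⁻¹ ≡ 2 (mod 19) since 10·2 = 20 ≡ 1, so λ ≡ 6·2 ≡ 12.
  x = λ² - 18 - 18 = 144 - 36 ≡ 13; y = λ·(18 - 13) - 5 ≡ 17. → (13, 17)
3G: (13, 17) + (18, 5). λ = (5 - 17)/(18 - 13) ≡ 7/5 mod 19. 5⁻¹ ≡ 4 (mod 19) since 5·4 = 20 ≡ 1, so λ ≡ 9.
  x = λ² - 13 - 18 = 81 - 31 ≡ 12; y = λ·(13 - 12) - 17 ≡ 11. → (12, 11)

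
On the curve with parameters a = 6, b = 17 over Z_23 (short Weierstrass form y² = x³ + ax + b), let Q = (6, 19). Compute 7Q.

Double-and-add on 7 = (111)₂. Start with Q = (6, 19) for the leading 1-bit.
double: tangent at (6, 19): λ = (3·6² + 6)/(2·19) ≡ 22/15. 15⁻¹ ≡ 20 (mod 23) since 15·20 = 300 ≡ 1, so λ ≡ 22·20 ≡ 3.
  x = λ² - 6 - 6 = 9 - 12 ≡ 20; y = λ·(6 - 20) - 19 ≡ 8. → (20, 8)
add Q: (20, 8) + (6, 19). λ = (19 - 8)/(6 - 20) ≡ 11/9 mod 23. 9⁻¹ ≡ 18 (mod 23), so λ ≡ 14.
  x = λ² - 20 - 6 = 196 - 26 ≡ 9; y = λ·(20 - 9) - 8 ≡ 8. → (9, 8)
double: tangent at (9, 8): λ = (3·9² + 6)/(2·8) ≡ 19/16. 16⁻¹ ≡ 13 (mod 23), so λ ≡ 19·13 ≡ 17.
  x = λ² - 9 - 9 = 289 - 18 ≡ 18; y = λ·(9 - 18) - 8 ≡ 0. → (18, 0)
add Q: (18, 0) + (6, 19). λ = (19 - 0)/(6 - 18) ≡ 19/11 mod 23. 11⁻¹ ≡ 21 (mod 23), so λ ≡ 8.
  x = λ² - 18 - 6 = 64 - 24 ≡ 17; y = λ·(18 - 17) - 0 ≡ 8. → (17, 8)

(17, 8)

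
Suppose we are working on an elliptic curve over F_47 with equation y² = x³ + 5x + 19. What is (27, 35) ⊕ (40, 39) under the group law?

(41, 33)

(27, 35) + (40, 39). λ = (39 - 35)/(40 - 27) ≡ 4/13 mod 47. 13⁻¹ ≡ 29 (mod 47), so λ ≡ 22.
  x = λ² - 27 - 40 = 484 - 67 ≡ 41; y = λ·(27 - 41) - 35 ≡ 33. → (41, 33)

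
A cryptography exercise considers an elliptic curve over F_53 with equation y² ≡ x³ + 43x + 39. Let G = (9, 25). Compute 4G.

(27, 1)

Repeated addition: build up to 4G.
2G: tangent at (9, 25): λ = (3·9² + 43)/(2·25) ≡ 21/50. 50⁻¹ ≡ 35 (mod 53), so λ ≡ 21·35 ≡ 46.
  x = λ² - 9 - 9 = 2116 - 18 ≡ 31; y = λ·(9 - 31) - 25 ≡ 23. → (31, 23)
3G: (31, 23) + (9, 25). λ = (25 - 23)/(9 - 31) ≡ 2/31 mod 53. 31⁻¹ ≡ 12 (mod 53), so λ ≡ 24.
  x = λ² - 31 - 9 = 576 - 40 ≡ 6; y = λ·(31 - 6) - 23 ≡ 47. → (6, 47)
4G: (6, 47) + (9, 25). λ = (25 - 47)/(9 - 6) ≡ 31/3 mod 53. 3⁻¹ ≡ 18 (mod 53), so λ ≡ 28.
  x = λ² - 6 - 9 = 784 - 15 ≡ 27; y = λ·(6 - 27) - 47 ≡ 1. → (27, 1)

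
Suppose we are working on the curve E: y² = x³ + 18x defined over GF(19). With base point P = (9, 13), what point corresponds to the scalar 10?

O

Double-and-add on 10 = (1010)₂. Start with P = (9, 13) for the leading 1-bit.
double: tangent at (9, 13): λ = (3·9² + 18)/(2·13) ≡ 14/7. 7⁻¹ ≡ 11 (mod 19) since 7·11 = 77 ≡ 1, so λ ≡ 14·11 ≡ 2.
  x = λ² - 9 - 9 = 4 - 18 ≡ 5; y = λ·(9 - 5) - 13 ≡ 14. → (5, 14)
double: tangent at (5, 14): λ = (3·5² + 18)/(2·14) ≡ 17/9. 9⁻¹ ≡ 17 (mod 19), so λ ≡ 17·17 ≡ 4.
  x = λ² - 5 - 5 = 16 - 10 ≡ 6; y = λ·(5 - 6) - 14 ≡ 1. → (6, 1)
add P: (6, 1) + (9, 13). λ = (13 - 1)/(9 - 6) ≡ 12/3 mod 19. 3⁻¹ ≡ 13 (mod 19), so λ ≡ 4.
  x = λ² - 6 - 9 = 16 - 15 ≡ 1; y = λ·(6 - 1) - 1 ≡ 0. → (1, 0)
double: (1, 0) + (1, 0): same x and y₁ ≡ -y₂, so the sum is O.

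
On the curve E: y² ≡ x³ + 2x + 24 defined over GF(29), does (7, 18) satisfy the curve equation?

no

y² = 18² ≡ 5; x³ + 2x + 24 = 381 ≡ 4 (mod 29). 5 ≠ 4.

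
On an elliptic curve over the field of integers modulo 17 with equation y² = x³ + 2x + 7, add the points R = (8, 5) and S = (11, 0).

(8, 5) + (11, 0). λ = (0 - 5)/(11 - 8) ≡ 12/3 mod 17. 3⁻¹ ≡ 6 (mod 17) since 3·6 = 18 ≡ 1, so λ ≡ 4.
  x = λ² - 8 - 11 = 16 - 19 ≡ 14; y = λ·(8 - 14) - 5 ≡ 5. → (14, 5)

(14, 5)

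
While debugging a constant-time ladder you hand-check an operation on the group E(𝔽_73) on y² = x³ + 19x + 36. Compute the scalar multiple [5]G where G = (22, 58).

(6, 1)

Repeated addition: build up to 5G.
2G: tangent at (22, 58): λ = (3·22² + 19)/(2·58) ≡ 11/43. 43⁻¹ ≡ 17 (mod 73), so λ ≡ 11·17 ≡ 41.
  x = λ² - 22 - 22 = 1681 - 44 ≡ 31; y = λ·(22 - 31) - 58 ≡ 11. → (31, 11)
3G: (31, 11) + (22, 58). λ = (58 - 11)/(22 - 31) ≡ 47/64 mod 73. 64⁻¹ ≡ 8 (mod 73), so λ ≡ 11.
  x = λ² - 31 - 22 = 121 - 53 ≡ 68; y = λ·(31 - 68) - 11 ≡ 20. → (68, 20)
4G: (68, 20) + (22, 58). λ = (58 - 20)/(22 - 68) ≡ 38/27 mod 73. 27⁻¹ ≡ 46 (mod 73), so λ ≡ 69.
  x = λ² - 68 - 22 = 4761 - 90 ≡ 72; y = λ·(68 - 72) - 20 ≡ 69. → (72, 69)
5G: (72, 69) + (22, 58). λ = (58 - 69)/(22 - 72) ≡ 62/23 mod 73. 23⁻¹ ≡ 54 (mod 73), so λ ≡ 63.
  x = λ² - 72 - 22 = 3969 - 94 ≡ 6; y = λ·(72 - 6) - 69 ≡ 1. → (6, 1)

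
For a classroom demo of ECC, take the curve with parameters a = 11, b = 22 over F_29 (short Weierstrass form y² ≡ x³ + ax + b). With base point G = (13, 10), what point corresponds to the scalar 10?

Double-and-add on 10 = (1010)₂. Start with G = (13, 10) for the leading 1-bit.
double: tangent at (13, 10): λ = (3·13² + 11)/(2·10) ≡ 25/20. 20⁻¹ ≡ 16 (mod 29), so λ ≡ 25·16 ≡ 23.
  x = λ² - 13 - 13 = 529 - 26 ≡ 10; y = λ·(13 - 10) - 10 ≡ 1. → (10, 1)
double: tangent at (10, 1): λ = (3·10² + 11)/(2·1) ≡ 21/2. 2⁻¹ ≡ 15 (mod 29), so λ ≡ 21·15 ≡ 25.
  x = λ² - 10 - 10 = 625 - 20 ≡ 25; y = λ·(10 - 25) - 1 ≡ 1. → (25, 1)
add G: (25, 1) + (13, 10). λ = (10 - 1)/(13 - 25) ≡ 9/17 mod 29. 17⁻¹ ≡ 12 (mod 29), so λ ≡ 21.
  x = λ² - 25 - 13 = 441 - 38 ≡ 26; y = λ·(25 - 26) - 1 ≡ 7. → (26, 7)
double: tangent at (26, 7): λ = (3·26² + 11)/(2·7) ≡ 9/14. 14⁻¹ ≡ 27 (mod 29) since 14·27 = 378 ≡ 1, so λ ≡ 9·27 ≡ 11.
  x = λ² - 26 - 26 = 121 - 52 ≡ 11; y = λ·(26 - 11) - 7 ≡ 13. → (11, 13)

(11, 13)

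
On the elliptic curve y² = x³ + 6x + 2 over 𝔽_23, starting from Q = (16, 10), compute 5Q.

Repeated addition: build up to 5Q.
2Q: tangent at (16, 10): λ = (3·16² + 6)/(2·10) ≡ 15/20. 20⁻¹ ≡ 15 (mod 23) since 20·15 = 300 ≡ 1, so λ ≡ 15·15 ≡ 18.
  x = λ² - 16 - 16 = 324 - 32 ≡ 16; y = λ·(16 - 16) - 10 ≡ 13. → (16, 13)
3Q: (16, 13) + (16, 10): same x and y₁ ≡ -y₂, so the sum is O.
4Q: O + (16, 10) = (16, 10) (identity).
5Q: tangent at (16, 10): λ = (3·16² + 6)/(2·10) ≡ 15/20. 20⁻¹ ≡ 15 (mod 23) since 20·15 = 300 ≡ 1, so λ ≡ 15·15 ≡ 18.
  x = λ² - 16 - 16 = 324 - 32 ≡ 16; y = λ·(16 - 16) - 10 ≡ 13. → (16, 13)

(16, 13)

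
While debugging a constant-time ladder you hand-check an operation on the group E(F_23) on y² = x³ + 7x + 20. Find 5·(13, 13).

Write Q = (13, 13).
Double-and-add on 5 = (101)₂. Start with Q = (13, 13) for the leading 1-bit.
double: tangent at (13, 13): λ = (3·13² + 7)/(2·13) ≡ 8/3. 3⁻¹ ≡ 8 (mod 23), so λ ≡ 8·8 ≡ 18.
  x = λ² - 13 - 13 = 324 - 26 ≡ 22; y = λ·(13 - 22) - 13 ≡ 9. → (22, 9)
double: tangent at (22, 9): λ = (3·22² + 7)/(2·9) ≡ 10/18. 18⁻¹ ≡ 9 (mod 23) since 18·9 = 162 ≡ 1, so λ ≡ 10·9 ≡ 21.
  x = λ² - 22 - 22 = 441 - 44 ≡ 6; y = λ·(22 - 6) - 9 ≡ 5. → (6, 5)
add Q: (6, 5) + (13, 13). λ = (13 - 5)/(13 - 6) ≡ 8/7 mod 23. 7⁻¹ ≡ 10 (mod 23) since 7·10 = 70 ≡ 1, so λ ≡ 11.
  x = λ² - 6 - 13 = 121 - 19 ≡ 10; y = λ·(6 - 10) - 5 ≡ 20. → (10, 20)

(10, 20)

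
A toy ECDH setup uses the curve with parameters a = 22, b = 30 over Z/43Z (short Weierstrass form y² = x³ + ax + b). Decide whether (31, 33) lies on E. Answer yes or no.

y² = 33² ≡ 14; x³ + 22x + 30 = 30503 ≡ 16 (mod 43). 14 ≠ 16.

no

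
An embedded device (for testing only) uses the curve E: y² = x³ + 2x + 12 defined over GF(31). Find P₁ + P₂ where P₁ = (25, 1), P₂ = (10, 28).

(25, 1) + (10, 28). λ = (28 - 1)/(10 - 25) ≡ 27/16 mod 31. 16⁻¹ ≡ 2 (mod 31) since 16·2 = 32 ≡ 1, so λ ≡ 23.
  x = λ² - 25 - 10 = 529 - 35 ≡ 29; y = λ·(25 - 29) - 1 ≡ 0. → (29, 0)

(29, 0)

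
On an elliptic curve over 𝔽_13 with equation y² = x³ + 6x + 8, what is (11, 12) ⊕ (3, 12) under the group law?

(12, 1)

(11, 12) + (3, 12). λ = (12 - 12)/(3 - 11) ≡ 0/5 mod 13. 5⁻¹ ≡ 8 (mod 13) since 5·8 = 40 ≡ 1, so λ ≡ 0.
  x = λ² - 11 - 3 = 0 - 14 ≡ 12; y = λ·(11 - 12) - 12 ≡ 1. → (12, 1)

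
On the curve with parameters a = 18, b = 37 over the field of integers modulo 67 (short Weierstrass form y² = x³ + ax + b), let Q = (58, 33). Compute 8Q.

(56, 60)

Repeated addition: build up to 8Q.
2Q: tangent at (58, 33): λ = (3·58² + 18)/(2·33) ≡ 60/66. 66⁻¹ ≡ 66 (mod 67), so λ ≡ 60·66 ≡ 7.
  x = λ² - 58 - 58 = 49 - 116 ≡ 0; y = λ·(58 - 0) - 33 ≡ 38. → (0, 38)
3Q: (0, 38) + (58, 33). λ = (33 - 38)/(58 - 0) ≡ 62/58 mod 67. 58⁻¹ ≡ 52 (mod 67) since 58·52 = 3016 ≡ 1, so λ ≡ 8.
  x = λ² - 0 - 58 = 64 - 58 ≡ 6; y = λ·(0 - 6) - 38 ≡ 48. → (6, 48)
4Q: (6, 48) + (58, 33). λ = (33 - 48)/(58 - 6) ≡ 52/52 mod 67. 52⁻¹ ≡ 58 (mod 67) since 52·58 = 3016 ≡ 1, so λ ≡ 1.
  x = λ² - 6 - 58 = 1 - 64 ≡ 4; y = λ·(6 - 4) - 48 ≡ 21. → (4, 21)
5Q: (4, 21) + (58, 33). λ = (33 - 21)/(58 - 4) ≡ 12/54 mod 67. 54⁻¹ ≡ 36 (mod 67), so λ ≡ 30.
  x = λ² - 4 - 58 = 900 - 62 ≡ 34; y = λ·(4 - 34) - 21 ≡ 17. → (34, 17)
6Q: (34, 17) + (58, 33). λ = (33 - 17)/(58 - 34) ≡ 16/24 mod 67. 24⁻¹ ≡ 14 (mod 67) since 24·14 = 336 ≡ 1, so λ ≡ 23.
  x = λ² - 34 - 58 = 529 - 92 ≡ 35; y = λ·(34 - 35) - 17 ≡ 27. → (35, 27)
7Q: (35, 27) + (58, 33). λ = (33 - 27)/(58 - 35) ≡ 6/23 mod 67. 23⁻¹ ≡ 35 (mod 67), so λ ≡ 9.
  x = λ² - 35 - 58 = 81 - 93 ≡ 55; y = λ·(35 - 55) - 27 ≡ 61. → (55, 61)
8Q: (55, 61) + (58, 33). λ = (33 - 61)/(58 - 55) ≡ 39/3 mod 67. 3⁻¹ ≡ 45 (mod 67), so λ ≡ 13.
  x = λ² - 55 - 58 = 169 - 113 ≡ 56; y = λ·(55 - 56) - 61 ≡ 60. → (56, 60)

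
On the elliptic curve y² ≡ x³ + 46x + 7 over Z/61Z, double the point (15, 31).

tangent at (15, 31): λ = (3·15² + 46)/(2·31) ≡ 50/1. 1⁻¹ ≡ 1 (mod 61) since 1·1 = 1 ≡ 1, so λ ≡ 50·1 ≡ 50.
  x = λ² - 15 - 15 = 2500 - 30 ≡ 30; y = λ·(15 - 30) - 31 ≡ 12. → (30, 12)

(30, 12)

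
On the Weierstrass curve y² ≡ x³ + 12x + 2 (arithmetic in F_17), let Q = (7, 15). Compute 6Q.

(6, 1)

Double-and-add on 6 = (110)₂. Start with Q = (7, 15) for the leading 1-bit.
double: tangent at (7, 15): λ = (3·7² + 12)/(2·15) ≡ 6/13. 13⁻¹ ≡ 4 (mod 17), so λ ≡ 6·4 ≡ 7.
  x = λ² - 7 - 7 = 49 - 14 ≡ 1; y = λ·(7 - 1) - 15 ≡ 10. → (1, 10)
add Q: (1, 10) + (7, 15). λ = (15 - 10)/(7 - 1) ≡ 5/6 mod 17. 6⁻¹ ≡ 3 (mod 17), so λ ≡ 15.
  x = λ² - 1 - 7 = 225 - 8 ≡ 13; y = λ·(1 - 13) - 10 ≡ 14. → (13, 14)
double: tangent at (13, 14): λ = (3·13² + 12)/(2·14) ≡ 9/11. 11⁻¹ ≡ 14 (mod 17), so λ ≡ 9·14 ≡ 7.
  x = λ² - 13 - 13 = 49 - 26 ≡ 6; y = λ·(13 - 6) - 14 ≡ 1. → (6, 1)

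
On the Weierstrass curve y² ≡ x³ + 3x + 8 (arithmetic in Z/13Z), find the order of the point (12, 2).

2P: tangent at (12, 2): λ = (3·12² + 3)/(2·2) ≡ 6/4. 4⁻¹ ≡ 10 (mod 13) since 4·10 = 40 ≡ 1, so λ ≡ 6·10 ≡ 8.
  x = λ² - 12 - 12 = 64 - 24 ≡ 1; y = λ·(12 - 1) - 2 ≡ 8. → (1, 8)
3P: (1, 8) + (12, 2). λ = (2 - 8)/(12 - 1) ≡ 7/11 mod 13. 11⁻¹ ≡ 6 (mod 13) since 11·6 = 66 ≡ 1, so λ ≡ 3.
  x = λ² - 1 - 12 = 9 - 13 ≡ 9; y = λ·(1 - 9) - 8 ≡ 7. → (9, 7)
4P: (9, 7) + (12, 2). λ = (2 - 7)/(12 - 9) ≡ 8/3 mod 13. 3⁻¹ ≡ 9 (mod 13), so λ ≡ 7.
  x = λ² - 9 - 12 = 49 - 21 ≡ 2; y = λ·(9 - 2) - 7 ≡ 3. → (2, 3)
5P: (2, 3) + (12, 2). λ = (2 - 3)/(12 - 2) ≡ 12/10 mod 13. 10⁻¹ ≡ 4 (mod 13) since 10·4 = 40 ≡ 1, so λ ≡ 9.
  x = λ² - 2 - 12 = 81 - 14 ≡ 2; y = λ·(2 - 2) - 3 ≡ 10. → (2, 10)
6P: (2, 10) + (12, 2). λ = (2 - 10)/(12 - 2) ≡ 5/10 mod 13. 10⁻¹ ≡ 4 (mod 13), so λ ≡ 7.
  x = λ² - 2 - 12 = 49 - 14 ≡ 9; y = λ·(2 - 9) - 10 ≡ 6. → (9, 6)
7P: (9, 6) + (12, 2). λ = (2 - 6)/(12 - 9) ≡ 9/3 mod 13. 3⁻¹ ≡ 9 (mod 13) since 3·9 = 27 ≡ 1, so λ ≡ 3.
  x = λ² - 9 - 12 = 9 - 21 ≡ 1; y = λ·(9 - 1) - 6 ≡ 5. → (1, 5)
8P: (1, 5) + (12, 2). λ = (2 - 5)/(12 - 1) ≡ 10/11 mod 13. 11⁻¹ ≡ 6 (mod 13) since 11·6 = 66 ≡ 1, so λ ≡ 8.
  x = λ² - 1 - 12 = 64 - 13 ≡ 12; y = λ·(1 - 12) - 5 ≡ 11. → (12, 11)
9P: (12, 11) + (12, 2): same x and y₁ ≡ -y₂, so the sum is 𝒪.
9P = 𝒪, so the order is 9.

9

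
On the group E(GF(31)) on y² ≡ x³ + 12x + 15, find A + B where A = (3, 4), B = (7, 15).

(15, 25)

(3, 4) + (7, 15). λ = (15 - 4)/(7 - 3) ≡ 11/4 mod 31. 4⁻¹ ≡ 8 (mod 31), so λ ≡ 26.
  x = λ² - 3 - 7 = 676 - 10 ≡ 15; y = λ·(3 - 15) - 4 ≡ 25. → (15, 25)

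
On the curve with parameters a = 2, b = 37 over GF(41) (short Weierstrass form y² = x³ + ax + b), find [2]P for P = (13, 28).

tangent at (13, 28): λ = (3·13² + 2)/(2·28) ≡ 17/15. 15⁻¹ ≡ 11 (mod 41), so λ ≡ 17·11 ≡ 23.
  x = λ² - 13 - 13 = 529 - 26 ≡ 11; y = λ·(13 - 11) - 28 ≡ 18. → (11, 18)

(11, 18)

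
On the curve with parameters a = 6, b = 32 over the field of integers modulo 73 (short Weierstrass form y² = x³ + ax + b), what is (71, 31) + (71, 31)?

tangent at (71, 31): λ = (3·71² + 6)/(2·31) ≡ 18/62. 62⁻¹ ≡ 53 (mod 73) since 62·53 = 3286 ≡ 1, so λ ≡ 18·53 ≡ 5.
  x = λ² - 71 - 71 = 25 - 142 ≡ 29; y = λ·(71 - 29) - 31 ≡ 33. → (29, 33)

(29, 33)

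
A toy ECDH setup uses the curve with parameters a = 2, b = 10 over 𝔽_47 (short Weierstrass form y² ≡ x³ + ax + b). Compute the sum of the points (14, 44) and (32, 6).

(14, 44) + (32, 6). λ = (6 - 44)/(32 - 14) ≡ 9/18 mod 47. 18⁻¹ ≡ 34 (mod 47) since 18·34 = 612 ≡ 1, so λ ≡ 24.
  x = λ² - 14 - 32 = 576 - 46 ≡ 13; y = λ·(14 - 13) - 44 ≡ 27. → (13, 27)

(13, 27)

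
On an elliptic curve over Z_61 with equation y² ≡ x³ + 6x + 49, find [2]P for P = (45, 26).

(47, 24)

tangent at (45, 26): λ = (3·45² + 6)/(2·26) ≡ 42/52. 52⁻¹ ≡ 27 (mod 61), so λ ≡ 42·27 ≡ 36.
  x = λ² - 45 - 45 = 1296 - 90 ≡ 47; y = λ·(45 - 47) - 26 ≡ 24. → (47, 24)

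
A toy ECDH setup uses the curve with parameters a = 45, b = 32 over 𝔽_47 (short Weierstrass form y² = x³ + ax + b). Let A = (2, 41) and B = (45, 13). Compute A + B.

(2, 41) + (45, 13). λ = (13 - 41)/(45 - 2) ≡ 19/43 mod 47. 43⁻¹ ≡ 35 (mod 47) since 43·35 = 1505 ≡ 1, so λ ≡ 7.
  x = λ² - 2 - 45 = 49 - 47 ≡ 2; y = λ·(2 - 2) - 41 ≡ 6. → (2, 6)

(2, 6)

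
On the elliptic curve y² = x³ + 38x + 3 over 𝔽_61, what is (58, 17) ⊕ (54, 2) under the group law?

(5, 14)

(58, 17) + (54, 2). λ = (2 - 17)/(54 - 58) ≡ 46/57 mod 61. 57⁻¹ ≡ 15 (mod 61), so λ ≡ 19.
  x = λ² - 58 - 54 = 361 - 112 ≡ 5; y = λ·(58 - 5) - 17 ≡ 14. → (5, 14)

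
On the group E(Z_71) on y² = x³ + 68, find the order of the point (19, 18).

2P: tangent at (19, 18): λ = (3·19² + 0)/(2·18) ≡ 18/36. 36⁻¹ ≡ 2 (mod 71), so λ ≡ 18·2 ≡ 36.
  x = λ² - 19 - 19 = 1296 - 38 ≡ 51; y = λ·(19 - 51) - 18 ≡ 37. → (51, 37)
3P: (51, 37) + (19, 18). λ = (18 - 37)/(19 - 51) ≡ 52/39 mod 71. 39⁻¹ ≡ 51 (mod 71), so λ ≡ 25.
  x = λ² - 51 - 19 = 625 - 70 ≡ 58; y = λ·(51 - 58) - 37 ≡ 1. → (58, 1)
4P: (58, 1) + (19, 18). λ = (18 - 1)/(19 - 58) ≡ 17/32 mod 71. 32⁻¹ ≡ 20 (mod 71), so λ ≡ 56.
  x = λ² - 58 - 19 = 3136 - 77 ≡ 6; y = λ·(58 - 6) - 1 ≡ 0. → (6, 0)
5P: (6, 0) + (19, 18). λ = (18 - 0)/(19 - 6) ≡ 18/13 mod 71. 13⁻¹ ≡ 11 (mod 71) since 13·11 = 143 ≡ 1, so λ ≡ 56.
  x = λ² - 6 - 19 = 3136 - 25 ≡ 58; y = λ·(6 - 58) - 0 ≡ 70. → (58, 70)
6P: (58, 70) + (19, 18). λ = (18 - 70)/(19 - 58) ≡ 19/32 mod 71. 32⁻¹ ≡ 20 (mod 71), so λ ≡ 25.
  x = λ² - 58 - 19 = 625 - 77 ≡ 51; y = λ·(58 - 51) - 70 ≡ 34. → (51, 34)
7P: (51, 34) + (19, 18). λ = (18 - 34)/(19 - 51) ≡ 55/39 mod 71. 39⁻¹ ≡ 51 (mod 71) since 39·51 = 1989 ≡ 1, so λ ≡ 36.
  x = λ² - 51 - 19 = 1296 - 70 ≡ 19; y = λ·(51 - 19) - 34 ≡ 53. → (19, 53)
8P: (19, 53) + (19, 18): same x and y₁ ≡ -y₂, so the sum is ∞.
8P = ∞, so the order is 8.

8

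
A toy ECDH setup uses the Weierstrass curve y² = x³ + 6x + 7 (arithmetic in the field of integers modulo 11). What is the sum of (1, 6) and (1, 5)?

The two points share x = 1 and their y-coordinates satisfy 6 + 5 ≡ 0 (mod 11), so they are inverses. Their sum is ∞.

O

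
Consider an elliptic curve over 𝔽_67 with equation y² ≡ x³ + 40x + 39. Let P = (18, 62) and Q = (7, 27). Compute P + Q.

(18, 62) + (7, 27). λ = (27 - 62)/(7 - 18) ≡ 32/56 mod 67. 56⁻¹ ≡ 6 (mod 67), so λ ≡ 58.
  x = λ² - 18 - 7 = 3364 - 25 ≡ 56; y = λ·(18 - 56) - 62 ≡ 12. → (56, 12)

(56, 12)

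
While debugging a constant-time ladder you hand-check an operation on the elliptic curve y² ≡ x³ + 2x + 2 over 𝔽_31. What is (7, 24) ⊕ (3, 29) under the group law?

(7, 24) + (3, 29). λ = (29 - 24)/(3 - 7) ≡ 5/27 mod 31. 27⁻¹ ≡ 23 (mod 31), so λ ≡ 22.
  x = λ² - 7 - 3 = 484 - 10 ≡ 9; y = λ·(7 - 9) - 24 ≡ 25. → (9, 25)

(9, 25)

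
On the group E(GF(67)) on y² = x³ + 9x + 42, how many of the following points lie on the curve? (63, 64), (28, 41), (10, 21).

1

(63, 64): 64² ≡ 9, rhs ≡ 9 → on.
(28, 41): 41² ≡ 6, rhs ≡ 2 → off.
(10, 21): 21² ≡ 39, rhs ≡ 60 → off.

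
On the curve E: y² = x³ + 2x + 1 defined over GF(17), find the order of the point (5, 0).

2

2P: (5, 0) + (5, 0): same x and y₁ ≡ -y₂, so the sum is 𝒪.
2P = 𝒪, so the order is 2.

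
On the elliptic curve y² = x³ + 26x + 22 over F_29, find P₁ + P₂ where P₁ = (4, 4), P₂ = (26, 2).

(5, 4)

(4, 4) + (26, 2). λ = (2 - 4)/(26 - 4) ≡ 27/22 mod 29. 22⁻¹ ≡ 4 (mod 29) since 22·4 = 88 ≡ 1, so λ ≡ 21.
  x = λ² - 4 - 26 = 441 - 30 ≡ 5; y = λ·(4 - 5) - 4 ≡ 4. → (5, 4)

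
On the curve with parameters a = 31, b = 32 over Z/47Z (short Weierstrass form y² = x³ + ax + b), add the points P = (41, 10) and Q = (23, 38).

(41, 10) + (23, 38). λ = (38 - 10)/(23 - 41) ≡ 28/29 mod 47. 29⁻¹ ≡ 13 (mod 47) since 29·13 = 377 ≡ 1, so λ ≡ 35.
  x = λ² - 41 - 23 = 1225 - 64 ≡ 33; y = λ·(41 - 33) - 10 ≡ 35. → (33, 35)

(33, 35)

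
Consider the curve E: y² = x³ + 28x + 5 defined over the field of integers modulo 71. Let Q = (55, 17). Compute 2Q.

(61, 43)

tangent at (55, 17): λ = (3·55² + 28)/(2·17) ≡ 15/34. 34⁻¹ ≡ 23 (mod 71) since 34·23 = 782 ≡ 1, so λ ≡ 15·23 ≡ 61.
  x = λ² - 55 - 55 = 3721 - 110 ≡ 61; y = λ·(55 - 61) - 17 ≡ 43. → (61, 43)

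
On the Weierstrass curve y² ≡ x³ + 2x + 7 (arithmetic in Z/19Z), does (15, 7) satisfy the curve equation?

yes

y² = 7² ≡ 11; x³ + 2x + 7 = 3412 ≡ 11 (mod 19). 11 = 11.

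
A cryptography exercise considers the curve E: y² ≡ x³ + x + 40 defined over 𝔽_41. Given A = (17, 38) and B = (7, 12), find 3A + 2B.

(10, 36)

First 3A:
Repeated addition: build up to 3A.
2A: tangent at (17, 38): λ = (3·17² + 1)/(2·38) ≡ 7/35. 35⁻¹ ≡ 34 (mod 41), so λ ≡ 7·34 ≡ 33.
  x = λ² - 17 - 17 = 1089 - 34 ≡ 30; y = λ·(17 - 30) - 38 ≡ 25. → (30, 25)
3A: (30, 25) + (17, 38). λ = (38 - 25)/(17 - 30) ≡ 13/28 mod 41. 28⁻¹ ≡ 22 (mod 41) since 28·22 = 616 ≡ 1, so λ ≡ 40.
  x = λ² - 30 - 17 = 1600 - 47 ≡ 36; y = λ·(30 - 36) - 25 ≡ 22. → (36, 22)
3A = (36, 22).
Next 2B:
Repeated addition: build up to 2B.
2B: tangent at (7, 12): λ = (3·7² + 1)/(2·12) ≡ 25/24. 24⁻¹ ≡ 12 (mod 41), so λ ≡ 25·12 ≡ 13.
  x = λ² - 7 - 7 = 169 - 14 ≡ 32; y = λ·(7 - 32) - 12 ≡ 32. → (32, 32)
2B = (32, 32).
Finally 3A + 2B:
(36, 22) + (32, 32). λ = (32 - 22)/(32 - 36) ≡ 10/37 mod 41. 37⁻¹ ≡ 10 (mod 41), so λ ≡ 18.
  x = λ² - 36 - 32 = 324 - 68 ≡ 10; y = λ·(36 - 10) - 22 ≡ 36. → (10, 36)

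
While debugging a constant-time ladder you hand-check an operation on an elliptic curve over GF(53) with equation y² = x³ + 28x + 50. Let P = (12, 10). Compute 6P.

Double-and-add on 6 = (110)₂. Start with P = (12, 10) for the leading 1-bit.
double: tangent at (12, 10): λ = (3·12² + 28)/(2·10) ≡ 36/20. 20⁻¹ ≡ 8 (mod 53) since 20·8 = 160 ≡ 1, so λ ≡ 36·8 ≡ 23.
  x = λ² - 12 - 12 = 529 - 24 ≡ 28; y = λ·(12 - 28) - 10 ≡ 46. → (28, 46)
add P: (28, 46) + (12, 10). λ = (10 - 46)/(12 - 28) ≡ 17/37 mod 53. 37⁻¹ ≡ 43 (mod 53), so λ ≡ 42.
  x = λ² - 28 - 12 = 1764 - 40 ≡ 28; y = λ·(28 - 28) - 46 ≡ 7. → (28, 7)
double: tangent at (28, 7): λ = (3·28² + 28)/(2·7) ≡ 48/14. 14⁻¹ ≡ 19 (mod 53), so λ ≡ 48·19 ≡ 11.
  x = λ² - 28 - 28 = 121 - 56 ≡ 12; y = λ·(28 - 12) - 7 ≡ 10. → (12, 10)

(12, 10)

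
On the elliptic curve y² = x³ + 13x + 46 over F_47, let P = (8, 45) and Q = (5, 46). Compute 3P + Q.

(8, 45)

First 3P:
Repeated addition: build up to 3P.
2P: tangent at (8, 45): λ = (3·8² + 13)/(2·45) ≡ 17/43. 43⁻¹ ≡ 35 (mod 47), so λ ≡ 17·35 ≡ 31.
  x = λ² - 8 - 8 = 961 - 16 ≡ 5; y = λ·(8 - 5) - 45 ≡ 1. → (5, 1)
3P: (5, 1) + (8, 45). λ = (45 - 1)/(8 - 5) ≡ 44/3 mod 47. 3⁻¹ ≡ 16 (mod 47) since 3·16 = 48 ≡ 1, so λ ≡ 46.
  x = λ² - 5 - 8 = 2116 - 13 ≡ 35; y = λ·(5 - 35) - 1 ≡ 29. → (35, 29)
3P = (35, 29).
Finally 3P + Q:
(35, 29) + (5, 46). λ = (46 - 29)/(5 - 35) ≡ 17/17 mod 47. 17⁻¹ ≡ 36 (mod 47) since 17·36 = 612 ≡ 1, so λ ≡ 1.
  x = λ² - 35 - 5 = 1 - 40 ≡ 8; y = λ·(35 - 8) - 29 ≡ 45. → (8, 45)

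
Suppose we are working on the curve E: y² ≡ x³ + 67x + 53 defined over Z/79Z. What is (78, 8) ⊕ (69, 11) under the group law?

(55, 37)

(78, 8) + (69, 11). λ = (11 - 8)/(69 - 78) ≡ 3/70 mod 79. 70⁻¹ ≡ 35 (mod 79) since 70·35 = 2450 ≡ 1, so λ ≡ 26.
  x = λ² - 78 - 69 = 676 - 147 ≡ 55; y = λ·(78 - 55) - 8 ≡ 37. → (55, 37)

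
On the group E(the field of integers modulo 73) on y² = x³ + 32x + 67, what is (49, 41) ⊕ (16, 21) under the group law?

(49, 41) + (16, 21). λ = (21 - 41)/(16 - 49) ≡ 53/40 mod 73. 40⁻¹ ≡ 42 (mod 73), so λ ≡ 36.
  x = λ² - 49 - 16 = 1296 - 65 ≡ 63; y = λ·(49 - 63) - 41 ≡ 39. → (63, 39)

(63, 39)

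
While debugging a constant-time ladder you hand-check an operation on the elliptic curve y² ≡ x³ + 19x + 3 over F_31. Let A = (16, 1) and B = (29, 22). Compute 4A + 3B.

(16, 30)

First 4A:
Double-and-add on 4 = (100)₂. Start with A = (16, 1) for the leading 1-bit.
double: tangent at (16, 1): λ = (3·16² + 19)/(2·1) ≡ 12/2. 2⁻¹ ≡ 16 (mod 31), so λ ≡ 12·16 ≡ 6.
  x = λ² - 16 - 16 = 36 - 32 ≡ 4; y = λ·(16 - 4) - 1 ≡ 9. → (4, 9)
double: tangent at (4, 9): λ = (3·4² + 19)/(2·9) ≡ 5/18. 18⁻¹ ≡ 19 (mod 31), so λ ≡ 5·19 ≡ 2.
  x = λ² - 4 - 4 = 4 - 8 ≡ 27; y = λ·(4 - 27) - 9 ≡ 7. → (27, 7)
4A = (27, 7).
Next 3B:
Repeated addition: build up to 3B.
2B: tangent at (29, 22): λ = (3·29² + 19)/(2·22) ≡ 0/13. 13⁻¹ ≡ 12 (mod 31), so λ ≡ 0·12 ≡ 0.
  x = λ² - 29 - 29 = 0 - 58 ≡ 4; y = λ·(29 - 4) - 22 ≡ 9. → (4, 9)
3B: (4, 9) + (29, 22). λ = (22 - 9)/(29 - 4) ≡ 13/25 mod 31. 25⁻¹ ≡ 5 (mod 31) since 25·5 = 125 ≡ 1, so λ ≡ 3.
  x = λ² - 4 - 29 = 9 - 33 ≡ 7; y = λ·(4 - 7) - 9 ≡ 13. → (7, 13)
3B = (7, 13).
Finally 4A + 3B:
(27, 7) + (7, 13). λ = (13 - 7)/(7 - 27) ≡ 6/11 mod 31. 11⁻¹ ≡ 17 (mod 31) since 11·17 = 187 ≡ 1, so λ ≡ 9.
  x = λ² - 27 - 7 = 81 - 34 ≡ 16; y = λ·(27 - 16) - 7 ≡ 30. → (16, 30)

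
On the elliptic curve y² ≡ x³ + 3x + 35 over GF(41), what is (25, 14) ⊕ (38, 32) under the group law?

(10, 32)

(25, 14) + (38, 32). λ = (32 - 14)/(38 - 25) ≡ 18/13 mod 41. 13⁻¹ ≡ 19 (mod 41), so λ ≡ 14.
  x = λ² - 25 - 38 = 196 - 63 ≡ 10; y = λ·(25 - 10) - 14 ≡ 32. → (10, 32)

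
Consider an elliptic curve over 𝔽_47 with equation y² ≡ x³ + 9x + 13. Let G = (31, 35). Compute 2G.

(41, 42)

tangent at (31, 35): λ = (3·31² + 9)/(2·35) ≡ 25/23. 23⁻¹ ≡ 45 (mod 47), so λ ≡ 25·45 ≡ 44.
  x = λ² - 31 - 31 = 1936 - 62 ≡ 41; y = λ·(31 - 41) - 35 ≡ 42. → (41, 42)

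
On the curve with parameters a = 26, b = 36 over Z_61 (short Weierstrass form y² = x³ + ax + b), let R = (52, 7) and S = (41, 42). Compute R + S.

(52, 7) + (41, 42). λ = (42 - 7)/(41 - 52) ≡ 35/50 mod 61. 50⁻¹ ≡ 11 (mod 61), so λ ≡ 19.
  x = λ² - 52 - 41 = 361 - 93 ≡ 24; y = λ·(52 - 24) - 7 ≡ 37. → (24, 37)

(24, 37)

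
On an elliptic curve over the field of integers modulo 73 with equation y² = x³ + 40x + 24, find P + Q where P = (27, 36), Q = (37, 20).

(32, 45)

(27, 36) + (37, 20). λ = (20 - 36)/(37 - 27) ≡ 57/10 mod 73. 10⁻¹ ≡ 22 (mod 73), so λ ≡ 13.
  x = λ² - 27 - 37 = 169 - 64 ≡ 32; y = λ·(27 - 32) - 36 ≡ 45. → (32, 45)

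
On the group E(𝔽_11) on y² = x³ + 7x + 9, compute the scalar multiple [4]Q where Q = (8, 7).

Repeated addition: build up to 4Q.
2Q: tangent at (8, 7): λ = (3·8² + 7)/(2·7) ≡ 1/3. 3⁻¹ ≡ 4 (mod 11) since 3·4 = 12 ≡ 1, so λ ≡ 1·4 ≡ 4.
  x = λ² - 8 - 8 = 16 - 16 ≡ 0; y = λ·(8 - 0) - 7 ≡ 3. → (0, 3)
3Q: (0, 3) + (8, 7). λ = (7 - 3)/(8 - 0) ≡ 4/8 mod 11. 8⁻¹ ≡ 7 (mod 11), so λ ≡ 6.
  x = λ² - 0 - 8 = 36 - 8 ≡ 6; y = λ·(0 - 6) - 3 ≡ 5. → (6, 5)
4Q: (6, 5) + (8, 7). λ = (7 - 5)/(8 - 6) ≡ 2/2 mod 11. 2⁻¹ ≡ 6 (mod 11) since 2·6 = 12 ≡ 1, so λ ≡ 1.
  x = λ² - 6 - 8 = 1 - 14 ≡ 9; y = λ·(6 - 9) - 5 ≡ 3. → (9, 3)

(9, 3)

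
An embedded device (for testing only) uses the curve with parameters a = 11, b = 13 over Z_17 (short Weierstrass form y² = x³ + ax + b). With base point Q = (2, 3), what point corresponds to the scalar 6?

Repeated addition: build up to 6Q.
2Q: tangent at (2, 3): λ = (3·2² + 11)/(2·3) ≡ 6/6. 6⁻¹ ≡ 3 (mod 17), so λ ≡ 6·3 ≡ 1.
  x = λ² - 2 - 2 = 1 - 4 ≡ 14; y = λ·(2 - 14) - 3 ≡ 2. → (14, 2)
3Q: (14, 2) + (2, 3). λ = (3 - 2)/(2 - 14) ≡ 1/5 mod 17. 5⁻¹ ≡ 7 (mod 17) since 5·7 = 35 ≡ 1, so λ ≡ 7.
  x = λ² - 14 - 2 = 49 - 16 ≡ 16; y = λ·(14 - 16) - 2 ≡ 1. → (16, 1)
4Q: (16, 1) + (2, 3). λ = (3 - 1)/(2 - 16) ≡ 2/3 mod 17. 3⁻¹ ≡ 6 (mod 17), so λ ≡ 12.
  x = λ² - 16 - 2 = 144 - 18 ≡ 7; y = λ·(16 - 7) - 1 ≡ 5. → (7, 5)
5Q: (7, 5) + (2, 3). λ = (3 - 5)/(2 - 7) ≡ 15/12 mod 17. 12⁻¹ ≡ 10 (mod 17), so λ ≡ 14.
  x = λ² - 7 - 2 = 196 - 9 ≡ 0; y = λ·(7 - 0) - 5 ≡ 8. → (0, 8)
6Q: (0, 8) + (2, 3). λ = (3 - 8)/(2 - 0) ≡ 12/2 mod 17. 2⁻¹ ≡ 9 (mod 17) since 2·9 = 18 ≡ 1, so λ ≡ 6.
  x = λ² - 0 - 2 = 36 - 2 ≡ 0; y = λ·(0 - 0) - 8 ≡ 9. → (0, 9)

(0, 9)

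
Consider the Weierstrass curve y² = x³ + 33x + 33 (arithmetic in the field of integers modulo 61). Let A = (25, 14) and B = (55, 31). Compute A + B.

(25, 14) + (55, 31). λ = (31 - 14)/(55 - 25) ≡ 17/30 mod 61. 30⁻¹ ≡ 59 (mod 61) since 30·59 = 1770 ≡ 1, so λ ≡ 27.
  x = λ² - 25 - 55 = 729 - 80 ≡ 39; y = λ·(25 - 39) - 14 ≡ 35. → (39, 35)

(39, 35)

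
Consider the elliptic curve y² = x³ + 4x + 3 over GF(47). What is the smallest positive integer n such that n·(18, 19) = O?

2P: tangent at (18, 19): λ = (3·18² + 4)/(2·19) ≡ 36/38. 38⁻¹ ≡ 26 (mod 47) since 38·26 = 988 ≡ 1, so λ ≡ 36·26 ≡ 43.
  x = λ² - 18 - 18 = 1849 - 36 ≡ 27; y = λ·(18 - 27) - 19 ≡ 17. → (27, 17)
3P: (27, 17) + (18, 19). λ = (19 - 17)/(18 - 27) ≡ 2/38 mod 47. 38⁻¹ ≡ 26 (mod 47), so λ ≡ 5.
  x = λ² - 27 - 18 = 25 - 45 ≡ 27; y = λ·(27 - 27) - 17 ≡ 30. → (27, 30)
4P: (27, 30) + (18, 19). λ = (19 - 30)/(18 - 27) ≡ 36/38 mod 47. 38⁻¹ ≡ 26 (mod 47), so λ ≡ 43.
  x = λ² - 27 - 18 = 1849 - 45 ≡ 18; y = λ·(27 - 18) - 30 ≡ 28. → (18, 28)
5P: (18, 28) + (18, 19): same x and y₁ ≡ -y₂, so the sum is O.
5P = O, so the order is 5.

5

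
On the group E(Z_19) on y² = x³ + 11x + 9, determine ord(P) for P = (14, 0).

2P: (14, 0) + (14, 0): same x and y₁ ≡ -y₂, so the sum is ∞.
2P = ∞, so the order is 2.

2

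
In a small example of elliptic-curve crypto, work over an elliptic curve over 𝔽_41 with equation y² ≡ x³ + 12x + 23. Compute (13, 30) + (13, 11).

O

The two points share x = 13 and their y-coordinates satisfy 30 + 11 ≡ 0 (mod 41), so they are inverses. Their sum is the point at infinity.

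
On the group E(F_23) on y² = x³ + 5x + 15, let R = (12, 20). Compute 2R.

tangent at (12, 20): λ = (3·12² + 5)/(2·20) ≡ 0/17. 17⁻¹ ≡ 19 (mod 23) since 17·19 = 323 ≡ 1, so λ ≡ 0·19 ≡ 0.
  x = λ² - 12 - 12 = 0 - 24 ≡ 22; y = λ·(12 - 22) - 20 ≡ 3. → (22, 3)

(22, 3)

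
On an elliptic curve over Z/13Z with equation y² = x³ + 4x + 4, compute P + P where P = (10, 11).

(10, 2)

tangent at (10, 11): λ = (3·10² + 4)/(2·11) ≡ 5/9. 9⁻¹ ≡ 3 (mod 13), so λ ≡ 5·3 ≡ 2.
  x = λ² - 10 - 10 = 4 - 20 ≡ 10; y = λ·(10 - 10) - 11 ≡ 2. → (10, 2)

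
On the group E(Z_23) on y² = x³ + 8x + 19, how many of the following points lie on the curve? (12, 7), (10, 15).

2

(12, 7): 7² ≡ 3, rhs ≡ 3 → on.
(10, 15): 15² ≡ 18, rhs ≡ 18 → on.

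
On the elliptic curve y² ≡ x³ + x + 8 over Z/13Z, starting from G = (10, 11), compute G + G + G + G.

(6, 10)

Double-and-add on 4 = (100)₂. Start with G = (10, 11) for the leading 1-bit.
double: tangent at (10, 11): λ = (3·10² + 1)/(2·11) ≡ 2/9. 9⁻¹ ≡ 3 (mod 13) since 9·3 = 27 ≡ 1, so λ ≡ 2·3 ≡ 6.
  x = λ² - 10 - 10 = 36 - 20 ≡ 3; y = λ·(10 - 3) - 11 ≡ 5. → (3, 5)
double: tangent at (3, 5): λ = (3·3² + 1)/(2·5) ≡ 2/10. 10⁻¹ ≡ 4 (mod 13) since 10·4 = 40 ≡ 1, so λ ≡ 2·4 ≡ 8.
  x = λ² - 3 - 3 = 64 - 6 ≡ 6; y = λ·(3 - 6) - 5 ≡ 10. → (6, 10)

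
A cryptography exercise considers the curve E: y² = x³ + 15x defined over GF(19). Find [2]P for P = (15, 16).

tangent at (15, 16): λ = (3·15² + 15)/(2·16) ≡ 6/13. 13⁻¹ ≡ 3 (mod 19) since 13·3 = 39 ≡ 1, so λ ≡ 6·3 ≡ 18.
  x = λ² - 15 - 15 = 324 - 30 ≡ 9; y = λ·(15 - 9) - 16 ≡ 16. → (9, 16)

(9, 16)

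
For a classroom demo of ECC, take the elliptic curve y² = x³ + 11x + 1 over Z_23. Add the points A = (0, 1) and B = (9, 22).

(0, 1) + (9, 22). λ = (22 - 1)/(9 - 0) ≡ 21/9 mod 23. 9⁻¹ ≡ 18 (mod 23) since 9·18 = 162 ≡ 1, so λ ≡ 10.
  x = λ² - 0 - 9 = 100 - 9 ≡ 22; y = λ·(0 - 22) - 1 ≡ 9. → (22, 9)

(22, 9)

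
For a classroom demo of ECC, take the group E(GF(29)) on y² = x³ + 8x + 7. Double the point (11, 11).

tangent at (11, 11): λ = (3·11² + 8)/(2·11) ≡ 23/22. 22⁻¹ ≡ 4 (mod 29), so λ ≡ 23·4 ≡ 5.
  x = λ² - 11 - 11 = 25 - 22 ≡ 3; y = λ·(11 - 3) - 11 ≡ 0. → (3, 0)

(3, 0)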